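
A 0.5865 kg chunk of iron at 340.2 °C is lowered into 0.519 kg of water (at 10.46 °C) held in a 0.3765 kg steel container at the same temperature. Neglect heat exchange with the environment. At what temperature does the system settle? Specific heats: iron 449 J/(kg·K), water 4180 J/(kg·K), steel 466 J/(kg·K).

T_f = Σ m_i c_i T_i / Σ m_i c_i:
T_f = (263.34*340.2 + 2169.4*10.46 + 175.45*10.46) / (263.34 + 2169.4 + 175.45)
    = 114115 / 2608.2 ≈ 43.75 °C

T_f ≈ 43.8 °C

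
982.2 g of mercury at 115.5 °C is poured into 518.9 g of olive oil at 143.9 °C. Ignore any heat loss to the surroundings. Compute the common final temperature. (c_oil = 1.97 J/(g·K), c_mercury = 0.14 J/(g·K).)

T_f ≈ 140.5 °C

|Q_oil| = |Q_mercury|:
518.9*1.97*(143.9 − T) = 982.2*0.14*(T − 115.5)
1022.2(143.9 − T) = 137.51(T − 115.5)
1159.7 T = 162982  ⇒  T ≈ 140.53 °C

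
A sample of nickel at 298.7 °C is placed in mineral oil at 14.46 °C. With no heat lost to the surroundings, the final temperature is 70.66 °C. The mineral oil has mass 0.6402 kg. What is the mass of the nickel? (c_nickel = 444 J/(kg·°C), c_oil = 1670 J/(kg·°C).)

m ≈ 0.593 kg

Conservation of energy gives ΣQ = 0:
m·444·(70.66 − 298.7) + 0.6402·1670·(70.66 − 14.46) = 0
-101250 m = -60085
m = -60085/-101250 ≈ 0.5934 kg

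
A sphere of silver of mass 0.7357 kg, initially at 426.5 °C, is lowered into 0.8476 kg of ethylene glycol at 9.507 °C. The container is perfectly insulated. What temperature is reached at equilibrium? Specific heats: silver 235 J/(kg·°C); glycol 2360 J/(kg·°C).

T_f ≈ 42.7 °C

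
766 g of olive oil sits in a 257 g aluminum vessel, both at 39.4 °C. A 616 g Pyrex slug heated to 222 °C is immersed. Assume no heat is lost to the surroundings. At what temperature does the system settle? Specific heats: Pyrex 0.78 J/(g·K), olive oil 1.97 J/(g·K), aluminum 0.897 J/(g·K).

With ΣQ=0 the equilibrium temperature is the m·c-weighted mean:
T_f = (480.48*222 + 1509*39.4 + 230.53*39.4) / (480.48 + 1509 + 230.53)
    = 175205 / 2220 ≈ 78.92 °C

T_f ≈ 78.9 °C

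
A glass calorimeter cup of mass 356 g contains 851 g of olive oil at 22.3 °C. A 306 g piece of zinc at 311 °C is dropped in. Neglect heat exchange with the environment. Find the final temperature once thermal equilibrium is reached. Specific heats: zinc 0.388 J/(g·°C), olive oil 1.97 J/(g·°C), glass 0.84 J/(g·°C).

T_f ≈ 38.7 °C

Taking heat into each body as positive, Σ m c ΔT = 0:
306*0.388*(T − 311) + 851*1.97*(T − 22.3) + 356*0.84*(T − 22.3) = 0
(118.73 + 1676.5 + 299.04) T = 118.73*311 + 1676.5*22.3 + 299.04*22.3
T ≈ 38.67 °C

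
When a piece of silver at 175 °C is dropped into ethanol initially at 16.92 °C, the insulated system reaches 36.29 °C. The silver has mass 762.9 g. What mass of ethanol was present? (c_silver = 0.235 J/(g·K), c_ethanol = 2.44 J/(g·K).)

Conservation of energy gives ΣQ = 0:
762.9×0.235×(36.29 − 175) + m×2.44×(36.29 − 16.92) = 0
47.26 m = 24868
m = 24868/47.26 ≈ 526.2 g

m ≈ 526 g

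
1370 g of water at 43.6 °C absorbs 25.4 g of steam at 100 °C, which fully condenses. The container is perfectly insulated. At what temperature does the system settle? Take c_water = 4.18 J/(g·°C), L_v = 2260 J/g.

T_f ≈ 54.5 °C

Let T be the final temperature. ΣQ_i = 0:
latent heat released on condensation: 25.4·2260 = 57404
  condensed water 100 °C→T: 106.17(T − 100)
  original water: 5726.6(T − 43.6)
5832.8 T = 57404 + 10617 + 249680 = 317701
T ≈ 54.47 °C — below 100 °C, confirming all the steam condensed.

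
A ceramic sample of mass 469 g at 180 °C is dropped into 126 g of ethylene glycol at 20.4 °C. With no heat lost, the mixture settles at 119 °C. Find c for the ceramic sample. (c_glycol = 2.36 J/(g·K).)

c ≈ 1.02 J/(g·K)

Net heat exchanged in the isolated system is zero:
469×c×(119 − 180) + 126×2.36×(119 − 20.4) = 0
-28609 c = -29320
c = -29320/-28609 ≈ 1.025 J/(g·K)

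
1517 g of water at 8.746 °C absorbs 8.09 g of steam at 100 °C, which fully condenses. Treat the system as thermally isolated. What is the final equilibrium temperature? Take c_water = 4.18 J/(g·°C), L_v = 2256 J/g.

T_f ≈ 12.1 °C

Energy balance with sensible and latent terms:
steam→water at 100 °C releases m L_v = 8.09·2256 = 18251
  condensate cools 100→T: 8.09·4.18·(T − 100) = 33.82(T − 100)
  original water: 6341.1(T − 8.746)
6374.9 T = 18251 + 3381.6 + 55459 = 77092
T ≈ 12.09 °C, under the boiling point, so the assumption holds.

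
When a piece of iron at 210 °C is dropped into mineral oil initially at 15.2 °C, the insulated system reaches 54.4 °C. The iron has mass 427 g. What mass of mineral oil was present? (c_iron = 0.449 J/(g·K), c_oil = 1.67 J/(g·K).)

m ≈ 456 g

Heat lost by the iron = heat gained by the oil:
427×0.449×(210 − 54.4) = m×1.67×(54.4 − 15.2)
65.46 m = 29832  ⇒  m ≈ 455.7 g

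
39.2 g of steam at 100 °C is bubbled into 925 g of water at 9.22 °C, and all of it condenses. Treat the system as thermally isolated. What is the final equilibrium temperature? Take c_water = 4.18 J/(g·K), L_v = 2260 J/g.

T_f ≈ 34.9 °C

Net heat exchanged in the isolated system is zero:
steam→water at 100 °C releases m L_v = 39.2·2260 = 88592; condensed water 100 °C→T: 163.86(T − 100); original water: 3866.5(T − 9.22)
4030.4 T = 88592 + 16386 + 35649 = 140627
T ≈ 34.89 °C (< 100 °C, so full condensation is consistent).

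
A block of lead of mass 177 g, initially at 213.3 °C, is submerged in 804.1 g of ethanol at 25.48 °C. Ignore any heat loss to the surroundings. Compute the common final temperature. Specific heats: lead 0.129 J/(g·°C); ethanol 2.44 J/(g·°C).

Set heat shed by the hot body equal to heat absorbed by the cold body:
177*0.129*(213.3 − T) = 804.1*2.44*(T − 25.48)
22.83(213.3 − T) = 1962(T − 25.48)
1984.8 T = 54862  ⇒  T ≈ 27.64 °C

T_f ≈ 27.6 °C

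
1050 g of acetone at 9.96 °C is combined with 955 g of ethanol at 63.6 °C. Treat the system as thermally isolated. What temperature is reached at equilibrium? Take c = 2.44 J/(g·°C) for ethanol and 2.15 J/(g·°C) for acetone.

Setting the total heat transfer to zero:
955*2.44*(T − 63.6) + 1050*2.15*(T − 9.96) = 0
2330.2(T − 63.6) + 2257.5(T − 9.96) = 0
(2330.2 + 2257.5) T = 2330.2*63.6 + 2257.5*9.96
T = 170685 / 4587.7 = 37.2 °C

T_f ≈ 37.2 °C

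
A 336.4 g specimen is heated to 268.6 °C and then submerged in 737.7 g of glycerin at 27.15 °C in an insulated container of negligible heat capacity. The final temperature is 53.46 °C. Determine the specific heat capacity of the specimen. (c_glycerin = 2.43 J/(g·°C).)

c ≈ 0.652 J/(g·°C)

m_s c (T_s − T_f) = m_glycerin c_glycerin (T_f − T_0):
336.4×c×(268.6 − 53.46) = 737.7×2.43×(53.46 − 27.15)
72373 c = 47164  ⇒  c ≈ 0.6517 J/(g·°C)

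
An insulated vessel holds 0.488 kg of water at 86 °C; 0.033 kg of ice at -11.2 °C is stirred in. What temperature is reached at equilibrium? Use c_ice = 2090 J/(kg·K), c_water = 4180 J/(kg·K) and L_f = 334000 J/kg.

T_f ≈ 75.1 °C

Conservation of energy gives ΣQ = 0:
ice -11.2→0 °C: 0.033·2090·11.2 = 772.46
  fusion: m_ice L_f = 0.033·334000 = 11022
  meltwater 0→T: 0.033·4180·T = 137.94 T
  water: 2039.8(T − 86)
2177.8 T = 175426 − 11794 = 163632
T ≈ 75.14 °C (positive, so assuming full melt was valid).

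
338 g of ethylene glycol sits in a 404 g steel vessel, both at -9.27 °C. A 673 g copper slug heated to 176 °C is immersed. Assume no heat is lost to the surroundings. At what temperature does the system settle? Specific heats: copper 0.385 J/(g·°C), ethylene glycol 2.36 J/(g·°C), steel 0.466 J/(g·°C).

T_f ≈ 29.3 °C

T_f = Σ m_i c_i T_i / Σ m_i c_i:
T_f = (259.11*176 + 797.68*(-9.27) + 188.26*(-9.27)) / (259.11 + 797.68 + 188.26)
    = 36463 / 1245 ≈ 29.29 °C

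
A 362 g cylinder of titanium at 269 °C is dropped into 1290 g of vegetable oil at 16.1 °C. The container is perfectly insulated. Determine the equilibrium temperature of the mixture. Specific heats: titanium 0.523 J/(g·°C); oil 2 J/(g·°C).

T_f ≈ 33.4 °C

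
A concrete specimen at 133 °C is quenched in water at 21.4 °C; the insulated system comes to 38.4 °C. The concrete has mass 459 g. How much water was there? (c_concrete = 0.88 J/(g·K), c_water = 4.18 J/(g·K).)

Let T be the final temperature. ΣQ_i = 0:
459·0.88·(38.4 − 133) + m·4.18·(38.4 − 21.4) = 0
71.06 m = 38211
m = 38211/71.06 ≈ 537.7 g

m ≈ 538 g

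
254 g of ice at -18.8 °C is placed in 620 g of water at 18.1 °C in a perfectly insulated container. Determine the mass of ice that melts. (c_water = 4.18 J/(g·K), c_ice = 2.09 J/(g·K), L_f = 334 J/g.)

m_melted ≈ 111 g

Cooling the water to 0 °C releases 620×4.18×18.1 = 46908 J.
Warming the ice to 0 °C takes 254×2.09×18.8 = 9980.2 J, leaving 36928 J for melting.
Fully melting the ice requires m_ice L_f = 254×334 = 84836 J.
36928 J < 84836 J, so only part of the ice melts and the system sits at 0 °C.
m_melted×334 = 36928  ⇒  m_melted ≈ 110.6 g.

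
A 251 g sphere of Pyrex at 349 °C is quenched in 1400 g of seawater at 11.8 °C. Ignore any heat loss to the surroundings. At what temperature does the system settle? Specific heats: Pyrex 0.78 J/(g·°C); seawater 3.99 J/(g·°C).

T_f ≈ 23.2 °C

Let T be the final temperature. ΣQ_i = 0:
251·0.78·(T − 349) + 1400·3.99·(T − 11.8) = 0
(195.78 + 5586) T = 195.78·349 + 5586·11.8
T ≈ 23.22 °C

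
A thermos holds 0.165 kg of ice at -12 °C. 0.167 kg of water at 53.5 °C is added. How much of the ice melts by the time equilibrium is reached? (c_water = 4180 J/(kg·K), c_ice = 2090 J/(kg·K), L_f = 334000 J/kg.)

m_melted ≈ 0.0994 kg

Heat available from the water dropping to 0 °C: 0.167×4180×53.5 = 37346 J.
Warming the ice to 0 °C takes 0.165×2090×12 = 4138.2 J, leaving 33208 J for melting.
Melting all 0.165 kg of ice would need 0.165×334000 = 55110 J.
That's not enough to melt it all — equilibrium is at 0 °C with ice remaining.
m_melt = 33208 / L_f = 0.09943 kg.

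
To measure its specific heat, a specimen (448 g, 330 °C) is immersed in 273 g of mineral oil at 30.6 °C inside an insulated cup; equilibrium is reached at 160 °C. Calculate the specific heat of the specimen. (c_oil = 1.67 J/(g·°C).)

c ≈ 0.775 J/(g·°C)

m_s c (T_s − T_f) = m_oil c_oil (T_f − T_0):
448×c×(330 − 160) = 273×1.67×(160 − 30.6)
76160 c = 58995  ⇒  c ≈ 0.7746 J/(g·°C)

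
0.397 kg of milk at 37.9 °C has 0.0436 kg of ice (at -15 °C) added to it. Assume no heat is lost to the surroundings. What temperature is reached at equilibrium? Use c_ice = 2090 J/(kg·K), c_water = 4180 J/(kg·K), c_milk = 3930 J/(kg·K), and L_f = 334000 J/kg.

Heat gained plus heat lost sum to zero:
ice -15→0 °C: 0.0436×2090×15 = 1366.9; latent heat to melt: 0.0436×334000 = 14562; meltwater 0→T: 0.0436×4180×T = 182.25 T; milk: 1560.2(T − 37.9)
1742.5 T = 59132 − 15929 = 43203
T ≈ 24.79 °C. Since T > 0 °C, the all-ice-melts assumption holds.

T_f ≈ 24.8 °C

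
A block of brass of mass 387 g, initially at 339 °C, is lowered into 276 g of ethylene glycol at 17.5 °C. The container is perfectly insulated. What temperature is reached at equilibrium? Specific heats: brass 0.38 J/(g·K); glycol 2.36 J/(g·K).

T_f ≈ 76.7 °C

Set heat shed by the hot body equal to heat absorbed by the cold body:
387·0.38·(339 − T) = 276·2.36·(T − 17.5)
147.06(339 − T) = 651.36(T − 17.5)
798.42 T = 61252  ⇒  T ≈ 76.72 °C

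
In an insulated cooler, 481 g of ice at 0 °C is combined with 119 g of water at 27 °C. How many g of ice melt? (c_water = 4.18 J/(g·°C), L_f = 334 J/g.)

Cooling the water to 0 °C releases 119·4.18·27 = 13430 J.
To melt every bit of ice: 481·334 = 160654 J.
That's not enough to melt it all — equilibrium is at 0 °C with ice remaining.
m_melt = 13430 / L_f = 40.21 g.

m_melted ≈ 40.2 g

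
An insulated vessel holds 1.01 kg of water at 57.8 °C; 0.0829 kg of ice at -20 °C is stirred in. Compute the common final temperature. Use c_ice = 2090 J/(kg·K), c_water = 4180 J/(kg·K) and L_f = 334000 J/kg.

T_f ≈ 46.6 °C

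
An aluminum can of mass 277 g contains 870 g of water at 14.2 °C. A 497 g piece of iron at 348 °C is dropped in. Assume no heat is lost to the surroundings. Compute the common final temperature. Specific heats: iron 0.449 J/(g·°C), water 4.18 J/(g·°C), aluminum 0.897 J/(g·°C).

Net heat exchanged in the isolated system is zero:
497×0.449×(T − 348) + 870×4.18×(T − 14.2) + 277×0.897×(T − 14.2) = 0
223.15(T − 348) + 3636.6(T − 14.2) + 248.47(T − 14.2) = 0
(223.15 + 3636.6 + 248.47) T = 223.15×348 + 3636.6×14.2 + 248.47×14.2
T = 132825 / 4108.2 = 32.3 °C

T_f ≈ 32.3 °C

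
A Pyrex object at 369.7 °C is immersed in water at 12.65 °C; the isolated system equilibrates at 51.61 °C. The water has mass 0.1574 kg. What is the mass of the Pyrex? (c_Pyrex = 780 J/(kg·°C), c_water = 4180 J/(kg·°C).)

Taking heat into each body as positive, Σ m c ΔT = 0:
m×780×(51.61 − 369.7) + 0.1574×4180×(51.61 − 12.65) = 0
-248110 m = -25633
m = -25633/-248110 ≈ 0.1033 kg

m ≈ 0.103 kg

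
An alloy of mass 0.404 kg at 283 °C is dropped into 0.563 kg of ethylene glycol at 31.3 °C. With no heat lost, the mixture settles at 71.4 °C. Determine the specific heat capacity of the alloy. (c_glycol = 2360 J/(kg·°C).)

c ≈ 623 J/(kg·°C)

Heat lost by the alloy = heat gained by the glycol:
0.404×c×(283 − 71.4) = 0.563×2360×(71.4 − 31.3)
85.49 c = 53280  ⇒  c ≈ 623.3 J/(kg·°C)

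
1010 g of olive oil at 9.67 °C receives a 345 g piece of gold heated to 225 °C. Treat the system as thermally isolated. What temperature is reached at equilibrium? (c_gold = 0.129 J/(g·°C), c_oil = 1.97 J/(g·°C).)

T_f ≈ 14.4 °C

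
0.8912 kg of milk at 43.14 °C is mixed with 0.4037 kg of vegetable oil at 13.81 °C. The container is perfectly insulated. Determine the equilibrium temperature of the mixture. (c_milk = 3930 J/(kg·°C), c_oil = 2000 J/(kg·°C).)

T_f ≈ 37.6 °C

T_f = Σ m_i c_i T_i / Σ m_i c_i:
T_f = (3502.4·43.14 + 807.4·13.81) / (3502.4 + 807.4)
    = 162244 / 4309.8 ≈ 37.65 °C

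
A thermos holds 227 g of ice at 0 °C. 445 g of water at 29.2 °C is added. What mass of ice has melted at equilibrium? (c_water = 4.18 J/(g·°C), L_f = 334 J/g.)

m_melted ≈ 163 g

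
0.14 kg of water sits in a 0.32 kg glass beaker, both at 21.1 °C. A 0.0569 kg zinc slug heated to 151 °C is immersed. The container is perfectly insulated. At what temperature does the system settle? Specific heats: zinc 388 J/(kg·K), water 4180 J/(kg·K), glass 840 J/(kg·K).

Taking heat into each body as positive, Σ m c ΔT = 0:
0.0569×388×(T − 151) + 0.14×4180×(T − 21.1) + 0.32×840×(T − 21.1) = 0
22.08(T − 151) + 585.2(T − 21.1) + 268.8(T − 21.1) = 0
(22.08 + 585.2 + 268.8) T = 22.08×151 + 585.2×21.1 + 268.8×21.1
T = 21353/876.08 ≈ 24.37 °C

T_f ≈ 24.4 °C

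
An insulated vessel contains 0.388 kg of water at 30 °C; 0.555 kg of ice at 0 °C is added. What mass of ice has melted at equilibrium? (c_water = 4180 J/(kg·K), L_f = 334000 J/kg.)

Cooling the water to 0 °C releases 0.388×4180×30 = 48655 J.
Melting all 0.555 kg of ice would need 0.555×334000 = 185370 J.
48655 J < 185370 J, so only part of the ice melts and the system sits at 0 °C.
m_melted×334000 = 48655  ⇒  m_melted ≈ 0.1457 kg.

m_melted ≈ 0.146 kg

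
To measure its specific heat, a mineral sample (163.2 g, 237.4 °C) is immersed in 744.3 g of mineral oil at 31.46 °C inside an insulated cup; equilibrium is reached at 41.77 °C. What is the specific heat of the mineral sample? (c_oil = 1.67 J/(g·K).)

m_s c (T_s − T_f) = m_oil c_oil (T_f − T_0):
163.2·c·(237.4 − 41.77) = 744.3·1.67·(41.77 − 31.46)
31927 c = 12815  ⇒  c ≈ 0.4014 J/(g·K)

c ≈ 0.401 J/(g·K)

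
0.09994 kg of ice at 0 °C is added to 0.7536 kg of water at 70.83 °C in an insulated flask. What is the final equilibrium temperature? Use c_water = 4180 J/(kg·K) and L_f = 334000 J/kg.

T_f ≈ 53.2 °C

Conservation of energy gives ΣQ = 0:
fusion: m_ice L_f = 0.09994×334000 = 33380; warm the meltwater: 417.75 T; water cools: 0.7536×4180×(T − 70.83) = 3150(T − 70.83)
3567.8 T = 223118 − 33380 = 189738
T ≈ 53.18 °C. Since T > 0 °C, the all-ice-melts assumption holds.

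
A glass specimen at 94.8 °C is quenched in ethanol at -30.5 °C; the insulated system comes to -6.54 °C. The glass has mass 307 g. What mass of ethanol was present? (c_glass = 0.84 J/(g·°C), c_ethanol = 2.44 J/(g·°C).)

Let T be the final temperature. ΣQ_i = 0:
307·0.84·(-6.54 − 94.8) + m·2.44·(-6.54 − (-30.5)) = 0
58.46 m = 26134
m = 26134/58.46 ≈ 447 g

m ≈ 447 g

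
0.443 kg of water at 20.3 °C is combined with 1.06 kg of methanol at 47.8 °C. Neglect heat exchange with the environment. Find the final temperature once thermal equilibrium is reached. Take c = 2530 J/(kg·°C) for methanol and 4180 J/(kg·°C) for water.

Taking heat into each body as positive, Σ m c ΔT = 0:
1.06·2530·(T − 47.8) + 0.443·4180·(T − 20.3) = 0
2681.8(T − 47.8) + 1851.7(T − 20.3) = 0
(2681.8 + 1851.7) T = 2681.8·47.8 + 1851.7·20.3
T = 165780 / 4533.5 = 36.6 °C

T_f ≈ 36.6 °C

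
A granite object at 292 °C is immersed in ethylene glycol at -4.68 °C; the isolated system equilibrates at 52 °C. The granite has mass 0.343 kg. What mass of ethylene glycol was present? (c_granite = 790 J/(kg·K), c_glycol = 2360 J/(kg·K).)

m ≈ 0.486 kg

Setting the total heat transfer to zero:
0.343·790·(52 − 292) + m·2360·(52 − (-4.68)) = 0
133765 m = 65033
m = 65033/133765 ≈ 0.4862 kg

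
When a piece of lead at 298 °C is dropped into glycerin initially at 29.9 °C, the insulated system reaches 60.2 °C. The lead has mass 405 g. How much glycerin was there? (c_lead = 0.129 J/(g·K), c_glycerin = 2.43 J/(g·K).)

Heat lost by the lead = heat gained by the glycerin:
405×0.129×(298 − 60.2) = m×2.43×(60.2 − 29.9)
73.63 m = 12424  ⇒  m ≈ 168.7 g

m ≈ 169 g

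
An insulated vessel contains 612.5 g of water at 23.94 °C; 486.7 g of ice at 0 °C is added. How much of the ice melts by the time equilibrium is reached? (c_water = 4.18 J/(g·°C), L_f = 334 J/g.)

m_melted ≈ 184 g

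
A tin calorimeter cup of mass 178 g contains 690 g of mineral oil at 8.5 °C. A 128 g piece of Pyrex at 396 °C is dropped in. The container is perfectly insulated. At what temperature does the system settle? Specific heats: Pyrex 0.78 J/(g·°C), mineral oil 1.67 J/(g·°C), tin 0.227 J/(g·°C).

T_f ≈ 38.4 °C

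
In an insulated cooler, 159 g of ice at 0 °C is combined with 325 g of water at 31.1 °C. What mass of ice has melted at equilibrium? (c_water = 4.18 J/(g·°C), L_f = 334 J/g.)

m_melted ≈ 126 g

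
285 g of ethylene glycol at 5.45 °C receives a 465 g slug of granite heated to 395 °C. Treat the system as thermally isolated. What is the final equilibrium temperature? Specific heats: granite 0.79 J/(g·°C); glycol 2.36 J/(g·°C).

T_f ≈ 143.1 °C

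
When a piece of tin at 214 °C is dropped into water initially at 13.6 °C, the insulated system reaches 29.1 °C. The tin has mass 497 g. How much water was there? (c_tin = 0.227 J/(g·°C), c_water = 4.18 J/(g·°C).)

Setting the total heat transfer to zero:
497×0.227×(29.1 − 214) + m×4.18×(29.1 − 13.6) = 0
64.79 m = 20860
m = 20860/64.79 ≈ 322 g

m ≈ 322 g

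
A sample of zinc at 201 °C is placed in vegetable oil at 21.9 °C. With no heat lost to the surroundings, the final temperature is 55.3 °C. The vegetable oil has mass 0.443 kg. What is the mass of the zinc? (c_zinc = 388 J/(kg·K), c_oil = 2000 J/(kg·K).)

m ≈ 0.523 kg

Heat lost by the zinc = heat gained by the oil:
m·388·(201 − 55.3) = 0.443·2000·(55.3 − 21.9)
56532 m = 29592  ⇒  m ≈ 0.5235 kg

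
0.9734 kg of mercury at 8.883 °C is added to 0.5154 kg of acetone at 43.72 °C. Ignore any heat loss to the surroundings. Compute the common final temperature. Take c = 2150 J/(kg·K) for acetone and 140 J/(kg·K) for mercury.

Conservation of energy gives ΣQ = 0:
0.5154×2150×(T − 43.72) + 0.9734×140×(T − 8.883) = 0
1108.1(T − 43.72) + 136.28(T − 8.883) = 0
1244.4 T = 49657
T = 49657/1244.4 ≈ 39.90 °C

T_f ≈ 39.9 °C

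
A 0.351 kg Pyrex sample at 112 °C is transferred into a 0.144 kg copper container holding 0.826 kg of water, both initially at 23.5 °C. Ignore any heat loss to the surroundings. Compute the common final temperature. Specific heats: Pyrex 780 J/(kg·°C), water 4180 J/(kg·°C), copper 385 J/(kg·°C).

T_f is the heat-capacity-weighted average of the initial temperatures:
T_f = (273.78·112 + 3452.7·23.5 + 55.44·23.5) / (273.78 + 3452.7 + 55.44)
    = 113104 / 3781.9 ≈ 29.91 °C

T_f ≈ 29.9 °C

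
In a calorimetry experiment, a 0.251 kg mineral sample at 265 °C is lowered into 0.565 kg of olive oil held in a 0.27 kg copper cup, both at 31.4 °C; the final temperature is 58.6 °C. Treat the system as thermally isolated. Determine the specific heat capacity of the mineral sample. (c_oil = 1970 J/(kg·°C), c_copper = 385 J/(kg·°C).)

c ≈ 639 J/(kg·°C)

Let T be the final temperature. ΣQ_i = 0:
0.251×c×(58.6 − 265) + 0.565×1970×(58.6 − 31.4) + 0.27×385×(58.6 − 31.4) = 0
-51.81 c = -33102
c = -33102/-51.81 ≈ 639 J/(kg·°C)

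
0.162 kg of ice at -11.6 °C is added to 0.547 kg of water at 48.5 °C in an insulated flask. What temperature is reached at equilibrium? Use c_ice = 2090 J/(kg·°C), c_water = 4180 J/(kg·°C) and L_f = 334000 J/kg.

T_f ≈ 17.8 °C

Conservation of energy gives ΣQ = 0:
ice -11.6→0 °C: 0.162×2090×11.6 = 3927.5
  melt ice: 0.162×334000 = 54108
  meltwater 0→T: 0.162×4180×T = 677.16 T
  water cools: 0.547×4180×(T − 48.5) = 2286.5(T − 48.5)
2963.6 T = 110893 − 58036 = 52858
T ≈ 17.84 °C. Since T > 0 °C, the all-ice-melts assumption holds.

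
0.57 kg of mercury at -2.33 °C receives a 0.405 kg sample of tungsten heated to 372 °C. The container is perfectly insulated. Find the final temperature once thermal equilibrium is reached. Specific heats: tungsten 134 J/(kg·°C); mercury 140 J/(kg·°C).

T_f is the heat-capacity-weighted average of the initial temperatures:
T_f = (54.27·372 + 79.8·(-2.33)) / (54.27 + 79.8)
    = 20003 / 134.07 ≈ 149.19 °C

T_f ≈ 149.2 °C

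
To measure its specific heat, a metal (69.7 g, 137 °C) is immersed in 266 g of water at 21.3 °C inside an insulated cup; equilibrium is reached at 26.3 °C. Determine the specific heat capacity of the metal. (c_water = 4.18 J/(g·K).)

m_s c (T_s − T_f) = m_water c_water (T_f − T_0):
69.7·c·(137 − 26.3) = 266·4.18·(26.3 − 21.3)
7715.8 c = 5559.4  ⇒  c ≈ 0.7205 J/(g·K)

c ≈ 0.721 J/(g·K)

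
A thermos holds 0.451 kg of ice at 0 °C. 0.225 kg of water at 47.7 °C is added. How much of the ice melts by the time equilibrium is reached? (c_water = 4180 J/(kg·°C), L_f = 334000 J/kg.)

Heat available from the water dropping to 0 °C: 0.225·4180·47.7 = 44862 J.
Melting all 0.451 kg of ice would need 0.451·334000 = 150634 J.
Since 44862 < 150634 J, not all the ice melts; equilibrium is at 0 °C.
m_melted·334000 = 44862  ⇒  m_melted ≈ 0.1343 kg.

m_melted ≈ 0.134 kg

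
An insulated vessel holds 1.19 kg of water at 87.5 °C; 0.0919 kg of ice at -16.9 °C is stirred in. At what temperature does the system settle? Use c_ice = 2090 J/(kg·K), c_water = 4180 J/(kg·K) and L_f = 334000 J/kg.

Energy conservation, ΣQ = 0:
ice -16.9→0 °C: 0.0919×2090×16.9 = 3246; fusion: m_ice L_f = 0.0919×334000 = 30695; warm the meltwater: 384.14 T; water: 4974.2(T − 87.5)
5358.3 T = 435242 − 33941 = 401302
T ≈ 74.89 °C (positive, so assuming full melt was valid).

T_f ≈ 74.9 °C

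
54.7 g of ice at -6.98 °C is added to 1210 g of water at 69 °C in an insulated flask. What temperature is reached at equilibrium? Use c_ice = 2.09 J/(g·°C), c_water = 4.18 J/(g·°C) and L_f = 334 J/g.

T_f ≈ 62.4 °C

Taking heat into each body as positive, Σ m c ΔT = 0:
warm ice to 0 °C: 54.7·2.09·(0 − (-6.98)) = 797.97; latent heat to melt: 54.7·334 = 18270; warm the meltwater: 228.65 T; water cools: 1210·4.18·(T − 69) = 5057.8(T − 69)
5286.4 T = 348988 − 19068 = 329920
T ≈ 62.41 °C — above 0 °C, consistent with complete melting.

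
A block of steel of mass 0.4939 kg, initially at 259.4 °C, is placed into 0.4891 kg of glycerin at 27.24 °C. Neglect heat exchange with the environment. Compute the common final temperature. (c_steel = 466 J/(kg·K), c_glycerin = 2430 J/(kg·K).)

T_f is the heat-capacity-weighted average of the initial temperatures:
T_f = (230.16*259.4 + 1188.5*27.24) / (230.16 + 1188.5)
    = 92078 / 1418.7 ≈ 64.90 °C

T_f ≈ 64.9 °C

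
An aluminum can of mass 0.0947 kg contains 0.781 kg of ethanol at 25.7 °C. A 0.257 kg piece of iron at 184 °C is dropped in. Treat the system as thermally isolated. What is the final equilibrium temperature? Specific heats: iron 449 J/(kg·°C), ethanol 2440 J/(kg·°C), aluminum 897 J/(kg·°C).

T_f ≈ 34.4 °C

Setting the total heat transfer to zero:
0.257·449·(T − 184) + 0.781·2440·(T − 25.7) + 0.0947·897·(T − 25.7) = 0
115.39(T − 184) + 1905.6(T − 25.7) + 84.95(T − 25.7) = 0
2106 T = 72390
T = 72390 / 2106 = 34.4 °C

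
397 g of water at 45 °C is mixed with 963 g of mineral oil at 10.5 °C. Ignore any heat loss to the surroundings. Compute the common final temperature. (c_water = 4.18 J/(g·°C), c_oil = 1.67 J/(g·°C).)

T_f ≈ 28.0 °C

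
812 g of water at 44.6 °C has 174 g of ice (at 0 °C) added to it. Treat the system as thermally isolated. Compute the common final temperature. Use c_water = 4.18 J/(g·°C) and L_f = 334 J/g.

T_f ≈ 22.6 °C

Setting the total heat transfer to zero:
fusion: m_ice L_f = 174×334 = 58116
  meltwater 0→T: 174×4.18×T = 727.32 T
  water: 3394.2(T − 44.6)
4121.5 T = 151380 − 58116 = 93264
T ≈ 22.63 °C. Since T > 0 °C, the all-ice-melts assumption holds.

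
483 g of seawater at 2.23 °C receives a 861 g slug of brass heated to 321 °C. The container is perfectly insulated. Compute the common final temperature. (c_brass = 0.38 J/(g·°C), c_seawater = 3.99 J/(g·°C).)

Heat gained plus heat lost sum to zero:
861·0.38·(T − 321) + 483·3.99·(T − 2.23) = 0
327.18(T − 321) + 1927.2(T − 2.23) = 0
(327.18 + 1927.2) T = 327.18·321 + 1927.2·2.23
T = 109322 / 2254.3 = 48.5 °C

T_f ≈ 48.5 °C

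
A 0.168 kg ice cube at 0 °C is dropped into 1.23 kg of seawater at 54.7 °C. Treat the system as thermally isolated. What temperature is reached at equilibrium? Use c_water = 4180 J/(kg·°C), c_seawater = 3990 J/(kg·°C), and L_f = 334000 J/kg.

T_f ≈ 37.9 °C

Net heat exchanged in the isolated system is zero:
fusion: m_ice L_f = 0.168·334000 = 56112; meltwater 0→T: 0.168·4180·T = 702.24 T; seawater cools: 1.23·3990·(T − 54.7) = 4907.7(T − 54.7)
5609.9 T = 268451 − 56112 = 212339
T ≈ 37.85 °C — above 0 °C, consistent with complete melting.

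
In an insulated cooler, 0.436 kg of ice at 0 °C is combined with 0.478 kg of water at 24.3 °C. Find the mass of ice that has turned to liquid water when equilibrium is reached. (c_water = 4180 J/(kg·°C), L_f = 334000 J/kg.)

m_melted ≈ 0.145 kg

Water can give up m c ΔT = 0.478×4180×24.3 = 48552 J before reaching 0 °C.
Fully melting the ice requires m_ice L_f = 0.436×334000 = 145624 J.
That's not enough to melt it all — equilibrium is at 0 °C with ice remaining.
m_melt = 48552 / L_f = 0.1454 kg.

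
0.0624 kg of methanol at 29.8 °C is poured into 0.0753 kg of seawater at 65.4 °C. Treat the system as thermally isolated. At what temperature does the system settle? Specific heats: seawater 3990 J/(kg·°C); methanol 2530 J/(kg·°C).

|Q_seawater| = |Q_methanol|:
0.0753*3990*(65.4 − T) = 0.0624*2530*(T − 29.8)
300.45(65.4 − T) = 157.87(T − 29.8)
458.32 T = 24354  ⇒  T ≈ 53.14 °C

T_f ≈ 53.1 °C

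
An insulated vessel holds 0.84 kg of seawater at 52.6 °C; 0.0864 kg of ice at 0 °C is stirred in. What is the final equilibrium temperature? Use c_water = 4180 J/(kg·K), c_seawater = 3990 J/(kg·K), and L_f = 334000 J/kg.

T_f ≈ 39.7 °C

Sum of m c ΔT and latent-heat terms is zero:
fusion: m_ice L_f = 0.0864·334000 = 28858
  warm the meltwater: 361.15 T
  seawater: 3351.6(T − 52.6)
3712.8 T = 176294 − 28858 = 147437
T ≈ 39.71 °C. Since T > 0 °C, the all-ice-melts assumption holds.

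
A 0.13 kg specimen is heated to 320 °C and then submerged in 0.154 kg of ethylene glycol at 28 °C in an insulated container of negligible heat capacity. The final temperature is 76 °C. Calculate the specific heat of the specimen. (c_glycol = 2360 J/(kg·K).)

c ≈ 550 J/(kg·K)

Taking heat into each body as positive, Σ m c ΔT = 0:
0.13×c×(76 − 320) + 0.154×2360×(76 − 28) = 0
-31.72 c = -17445
c = -17445/-31.72 ≈ 550 J/(kg·K)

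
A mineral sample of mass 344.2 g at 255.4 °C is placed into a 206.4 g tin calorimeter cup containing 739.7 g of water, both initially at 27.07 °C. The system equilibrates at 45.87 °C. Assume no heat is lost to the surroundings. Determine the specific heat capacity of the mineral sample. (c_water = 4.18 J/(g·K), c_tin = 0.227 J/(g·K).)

c ≈ 0.818 J/(g·K)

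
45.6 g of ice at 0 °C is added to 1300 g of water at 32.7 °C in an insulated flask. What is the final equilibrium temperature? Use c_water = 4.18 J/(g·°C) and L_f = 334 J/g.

T_f ≈ 28.9 °C

Setting the total heat transfer to zero:
fusion: m_ice L_f = 45.6·334 = 15230
  meltwater 0→T: 45.6·4.18·T = 190.61 T
  water: 5434(T − 32.7)
5624.6 T = 177692 − 15230 = 162461
T ≈ 28.88 °C. Since T > 0 °C, the all-ice-melts assumption holds.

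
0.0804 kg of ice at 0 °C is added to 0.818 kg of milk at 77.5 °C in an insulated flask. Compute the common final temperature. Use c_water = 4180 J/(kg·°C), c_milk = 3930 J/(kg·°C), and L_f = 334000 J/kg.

Heat gained plus heat lost sum to zero:
latent heat to melt: 0.0804·334000 = 26854; meltwater 0→T: 0.0804·4180·T = 336.07 T; milk cools: 0.818·3930·(T − 77.5) = 3214.7(T − 77.5)
3550.8 T = 249142 − 26854 = 222289
T ≈ 62.60 °C. Since T > 0 °C, the all-ice-melts assumption holds.

T_f ≈ 62.6 °C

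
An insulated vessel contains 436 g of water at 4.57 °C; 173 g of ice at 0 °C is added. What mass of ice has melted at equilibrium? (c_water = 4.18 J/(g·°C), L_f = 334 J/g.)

m_melted ≈ 24.9 g

Cooling the water to 0 °C releases 436·4.18·4.57 = 8328.7 J.
To melt every bit of ice: 173·334 = 57782 J.
8328.7 J < 57782 J, so only part of the ice melts and the system sits at 0 °C.
m_melt = 8328.7 / L_f = 24.94 g.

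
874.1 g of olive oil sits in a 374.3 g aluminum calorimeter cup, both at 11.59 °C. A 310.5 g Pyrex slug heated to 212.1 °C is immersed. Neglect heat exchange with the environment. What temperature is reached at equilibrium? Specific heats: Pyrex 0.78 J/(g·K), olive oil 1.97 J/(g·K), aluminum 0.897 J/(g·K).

T_f ≈ 32.7 °C

Heat gained plus heat lost sum to zero:
310.5·0.78·(T − 212.1) + 874.1·1.97·(T − 11.59) + 374.3·0.897·(T − 11.59) = 0
2299.9 T = 75218
T = 75218/2299.9 ≈ 32.70 °C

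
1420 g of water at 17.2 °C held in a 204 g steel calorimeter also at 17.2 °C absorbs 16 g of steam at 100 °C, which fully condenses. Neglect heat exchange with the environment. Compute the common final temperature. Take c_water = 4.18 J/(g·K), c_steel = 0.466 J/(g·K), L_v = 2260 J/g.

Setting the total heat transfer to zero:
steam→water at 100 °C releases m L_v = 16·2260 = 36160
  condensate cools 100→T: 16·4.18·(T − 100) = 66.88(T − 100)
  water warms: 1420·4.18·(T − 17.2) = 5935.6(T − 17.2)
  steel cup: 204·0.466·(T − 17.2) = 95.06(T − 17.2)
6097.5 T = 36160 + 6688 + 103727 = 146575
T ≈ 24.04 °C, under the boiling point, so the assumption holds.

T_f ≈ 24.0 °C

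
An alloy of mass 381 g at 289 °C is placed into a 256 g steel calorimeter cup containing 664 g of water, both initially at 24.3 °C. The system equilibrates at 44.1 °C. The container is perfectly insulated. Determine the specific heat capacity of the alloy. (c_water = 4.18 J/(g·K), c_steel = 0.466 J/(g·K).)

Net heat exchanged in the isolated system is zero:
381×c×(44.1 − 289) + 664×4.18×(44.1 − 24.3) + 256×0.466×(44.1 − 24.3) = 0
-93307 c = -57317
c = -57317/-93307 ≈ 0.6143 J/(g·K)

c ≈ 0.614 J/(g·K)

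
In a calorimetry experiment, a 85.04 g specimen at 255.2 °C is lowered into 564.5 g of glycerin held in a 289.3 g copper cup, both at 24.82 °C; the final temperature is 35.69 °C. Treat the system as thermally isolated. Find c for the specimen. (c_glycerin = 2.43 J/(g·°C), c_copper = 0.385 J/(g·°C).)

Taking heat into each body as positive, Σ m c ΔT = 0:
85.04×c×(35.69 − 255.2) + 564.5×2.43×(35.69 − 24.82) + 289.3×0.385×(35.69 − 24.82) = 0
-18667 c = -16121
c = -16121/-18667 ≈ 0.8636 J/(g·°C)

c ≈ 0.864 J/(g·°C)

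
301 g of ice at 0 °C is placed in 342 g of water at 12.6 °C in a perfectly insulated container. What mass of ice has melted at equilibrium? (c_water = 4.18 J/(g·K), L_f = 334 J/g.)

m_melted ≈ 53.9 g

Heat available from the water dropping to 0 °C: 342·4.18·12.6 = 18012 J.
To melt every bit of ice: 301·334 = 100534 J.
18012 J < 100534 J, so only part of the ice melts and the system sits at 0 °C.
Mass melted = 18012/334 ≈ 53.93 g.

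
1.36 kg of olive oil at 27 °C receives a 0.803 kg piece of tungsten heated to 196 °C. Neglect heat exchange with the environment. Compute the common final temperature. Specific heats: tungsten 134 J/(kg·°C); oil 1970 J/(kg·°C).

T_f ≈ 33.5 °C

Heat gained plus heat lost sum to zero:
0.803*134*(T − 196) + 1.36*1970*(T − 27) = 0
(107.6 + 2679.2) T = 107.6*196 + 2679.2*27
T = 93428 / 2786.8 = 33.5 °C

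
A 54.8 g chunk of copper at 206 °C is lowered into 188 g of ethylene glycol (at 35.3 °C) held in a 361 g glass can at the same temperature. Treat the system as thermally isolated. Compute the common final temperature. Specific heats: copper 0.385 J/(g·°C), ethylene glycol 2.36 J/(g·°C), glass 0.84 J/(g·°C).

T_f ≈ 40.0 °C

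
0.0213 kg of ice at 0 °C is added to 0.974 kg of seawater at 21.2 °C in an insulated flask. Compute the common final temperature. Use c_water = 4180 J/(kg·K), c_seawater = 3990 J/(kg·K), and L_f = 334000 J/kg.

Energy balance with sensible and latent terms:
latent heat to melt: 0.0213×334000 = 7114.2
  warm the meltwater: 89.03 T
  seawater cools: 0.974×3990×(T − 21.2) = 3886.3(T − 21.2)
3975.3 T = 82389 − 7114.2 = 75275
T ≈ 18.94 °C — above 0 °C, consistent with complete melting.

T_f ≈ 18.9 °C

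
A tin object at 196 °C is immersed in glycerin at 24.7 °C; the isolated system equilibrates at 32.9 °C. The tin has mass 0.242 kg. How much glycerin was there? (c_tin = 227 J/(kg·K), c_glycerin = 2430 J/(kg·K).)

m ≈ 0.45 kg

Let T be the final temperature. ΣQ_i = 0:
0.242×227×(32.9 − 196) + m×2430×(32.9 − 24.7) = 0
19926 m = 8959.7
m = 8959.7/19926 ≈ 0.4497 kg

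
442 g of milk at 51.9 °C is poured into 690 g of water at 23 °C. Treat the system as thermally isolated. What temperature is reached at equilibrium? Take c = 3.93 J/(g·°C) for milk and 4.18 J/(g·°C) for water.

Taking heat into each body as positive, Σ m c ΔT = 0:
442*3.93*(T − 51.9) + 690*4.18*(T − 23) = 0
1737.1(T − 51.9) + 2884.2(T − 23) = 0
(1737.1 + 2884.2) T = 1737.1*51.9 + 2884.2*23
T ≈ 33.86 °C

T_f ≈ 33.9 °C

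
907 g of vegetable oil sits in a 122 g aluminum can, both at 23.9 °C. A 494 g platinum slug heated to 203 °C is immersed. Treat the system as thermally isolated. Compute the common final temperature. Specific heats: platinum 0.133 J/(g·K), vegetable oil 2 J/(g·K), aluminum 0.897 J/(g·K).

Heat gained plus heat lost sum to zero:
494·0.133·(T − 203) + 907·2·(T − 23.9) + 122·0.897·(T − 23.9) = 0
(65.7 + 1814 + 109.43) T = 65.7·203 + 1814·23.9 + 109.43·23.9
T = 59308 / 1989.1 = 29.8 °C

T_f ≈ 29.8 °C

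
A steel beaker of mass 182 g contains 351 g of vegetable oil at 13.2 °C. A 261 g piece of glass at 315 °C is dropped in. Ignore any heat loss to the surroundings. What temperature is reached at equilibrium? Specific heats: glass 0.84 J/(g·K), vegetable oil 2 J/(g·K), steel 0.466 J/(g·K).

T_f ≈ 79.0 °C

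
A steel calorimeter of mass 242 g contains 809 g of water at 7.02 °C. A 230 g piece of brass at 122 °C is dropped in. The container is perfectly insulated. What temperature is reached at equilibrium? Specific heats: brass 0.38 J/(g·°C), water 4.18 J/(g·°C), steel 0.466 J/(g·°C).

Taking heat into each body as positive, Σ m c ΔT = 0:
230*0.38*(T − 122) + 809*4.18*(T − 7.02) + 242*0.466*(T − 7.02) = 0
87.4(T − 122) + 3381.6(T − 7.02) + 112.77(T − 7.02) = 0
(87.4 + 3381.6 + 112.77) T = 87.4*122 + 3381.6*7.02 + 112.77*7.02
T = 35193 / 3581.8 = 9.83 °C

T_f ≈ 9.8 °C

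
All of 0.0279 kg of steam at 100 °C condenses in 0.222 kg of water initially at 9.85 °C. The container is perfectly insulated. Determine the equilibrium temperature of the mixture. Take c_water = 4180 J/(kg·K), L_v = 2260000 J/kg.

T_f ≈ 80.3 °C

Heat gained plus heat lost sum to zero:
condense steam: −0.0279·2260000 = −63054; condensed water 100 °C→T: 116.62(T − 100); original water: 927.96(T − 9.85)
1044.6 T = 63054 + 11662 + 9140.4 = 83857
T ≈ 80.28 °C (< 100 °C, so full condensation is consistent).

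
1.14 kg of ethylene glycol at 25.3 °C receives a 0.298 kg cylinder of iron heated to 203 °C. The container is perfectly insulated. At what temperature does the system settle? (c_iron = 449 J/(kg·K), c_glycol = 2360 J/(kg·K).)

Let T be the final temperature. ΣQ_i = 0:
0.298*449*(T − 203) + 1.14*2360*(T − 25.3) = 0
133.8(T − 203) + 2690.4(T − 25.3) = 0
2824.2 T = 95229
T = 95229/2824.2 ≈ 33.72 °C

T_f ≈ 33.7 °C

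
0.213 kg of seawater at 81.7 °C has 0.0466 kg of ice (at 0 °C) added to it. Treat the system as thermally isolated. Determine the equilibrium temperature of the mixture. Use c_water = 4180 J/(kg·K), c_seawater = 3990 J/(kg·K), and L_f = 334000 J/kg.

T_f ≈ 51.6 °C

Setting the total heat transfer to zero:
melt ice: 0.0466·334000 = 15564
  warm the meltwater: 194.79 T
  seawater cools: 0.213·3990·(T − 81.7) = 849.87(T − 81.7)
1044.7 T = 69434 − 15564 = 53870
T ≈ 51.57 °C. Since T > 0 °C, the all-ice-melts assumption holds.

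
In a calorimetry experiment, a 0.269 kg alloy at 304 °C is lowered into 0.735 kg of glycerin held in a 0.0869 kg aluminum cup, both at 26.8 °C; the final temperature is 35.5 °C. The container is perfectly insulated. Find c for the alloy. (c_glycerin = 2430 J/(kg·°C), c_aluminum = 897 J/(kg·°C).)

Taking heat into each body as positive, Σ m c ΔT = 0:
0.269·c·(35.5 − 304) + 0.735·2430·(35.5 − 26.8) + 0.0869·897·(35.5 − 26.8) = 0
-72.23 c = -16217
c = -16217/-72.23 ≈ 224.5 J/(kg·°C)

c ≈ 225 J/(kg·°C)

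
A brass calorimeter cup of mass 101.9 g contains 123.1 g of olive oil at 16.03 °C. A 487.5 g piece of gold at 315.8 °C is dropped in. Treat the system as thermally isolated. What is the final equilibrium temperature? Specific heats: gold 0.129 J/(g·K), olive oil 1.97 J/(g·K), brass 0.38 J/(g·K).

T_f ≈ 70.8 °C

Energy conservation, ΣQ = 0:
487.5·0.129·(T − 315.8) + 123.1·1.97·(T − 16.03) + 101.9·0.38·(T − 16.03) = 0
62.89(T − 315.8) + 242.51(T − 16.03) + 38.72(T − 16.03) = 0
(62.89 + 242.51 + 38.72) T = 62.89·315.8 + 242.51·16.03 + 38.72·16.03
T = 24368 / 344.12 = 70.8 °C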